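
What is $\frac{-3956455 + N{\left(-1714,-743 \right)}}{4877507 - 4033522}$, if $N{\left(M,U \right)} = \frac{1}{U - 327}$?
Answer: $- \frac{4233406851}{903063950} \approx -4.6878$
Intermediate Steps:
$N{\left(M,U \right)} = \frac{1}{-327 + U}$
$\frac{-3956455 + N{\left(-1714,-743 \right)}}{4877507 - 4033522} = \frac{-3956455 + \frac{1}{-327 - 743}}{4877507 - 4033522} = \frac{-3956455 + \frac{1}{-1070}}{843985} = \left(-3956455 - \frac{1}{1070}\right) \frac{1}{843985} = \left(- \frac{4233406851}{1070}\right) \frac{1}{843985} = - \frac{4233406851}{903063950}$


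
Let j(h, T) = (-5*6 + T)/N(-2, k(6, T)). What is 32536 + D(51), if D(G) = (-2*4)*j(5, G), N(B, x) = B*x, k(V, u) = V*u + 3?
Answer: 3351236/103 ≈ 32536.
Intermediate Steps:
k(V, u) = 3 + V*u
j(h, T) = (-30 + T)/(-6 - 12*T) (j(h, T) = (-5*6 + T)/((-2*(3 + 6*T))) = (-30 + T)/(-6 - 12*T))
D(G) = -4*(30 - G)/(3*(1 + 2*G)) (D(G) = (-2*4)*((30 - G)/(6*(1 + 2*G))) = -4*(30 - G)/(3*(1 + 2*G)))
32536 + D(51) = 32536 + 4*(-30 + 51)/(3*(1 + 2*51)) = 32536 + (4/3)*21/(1 + 102) = 32536 + (4/3)*21/103 = 32536 + (4/3)*(1/103)*21 = 32536 + 28/103 = 3351236/103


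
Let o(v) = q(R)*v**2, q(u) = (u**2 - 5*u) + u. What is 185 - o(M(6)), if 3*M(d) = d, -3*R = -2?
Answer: 1745/9 ≈ 193.89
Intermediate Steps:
R = 2/3 (R = -1/3*(-2) = 2/3 ≈ 0.66667)
M(d) = d/3
q(u) = u**2 - 4*u
o(v) = -20*v**2/9 (o(v) = (2*(-4 + 2/3)/3)*v**2 = ((2/3)*(-10/3))*v**2 = -20*v**2/9)
185 - o(M(6)) = 185 - (-20)*((1/3)*6)**2/9 = 185 - (-20)*2**2/9 = 185 - (-20)*4/9 = 185 - 1*(-80/9) = 185 + 80/9 = 1745/9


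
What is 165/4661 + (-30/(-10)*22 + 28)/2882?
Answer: 456832/6716501 ≈ 0.068016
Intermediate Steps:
165/4661 + (-30/(-10)*22 + 28)/2882 = 165*(1/4661) + (-30*(-⅒)*22 + 28)*(1/2882) = 165/4661 + (3*22 + 28)*(1/2882) = 165/4661 + (66 + 28)*(1/2882) = 165/4661 + 94*(1/2882) = 165/4661 + 47/1441 = 456832/6716501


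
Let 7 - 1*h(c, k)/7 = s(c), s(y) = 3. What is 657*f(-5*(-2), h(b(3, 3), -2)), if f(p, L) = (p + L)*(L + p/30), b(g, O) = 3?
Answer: 707370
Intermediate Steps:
h(c, k) = 28 (h(c, k) = 49 - 7*3 = 49 - 21 = 28)
f(p, L) = (L + p)*(L + p/30) (f(p, L) = (L + p)*(L + p*(1/30)) = (L + p)*(L + p/30))
657*f(-5*(-2), h(b(3, 3), -2)) = 657*(28² + (-5*(-2))²/30 + (31/30)*28*(-5*(-2))) = 657*(784 + (1/30)*10² + (31/30)*28*10) = 657*(784 + (1/30)*100 + 868/3) = 657*(784 + 10/3 + 868/3) = 657*(3230/3) = 707370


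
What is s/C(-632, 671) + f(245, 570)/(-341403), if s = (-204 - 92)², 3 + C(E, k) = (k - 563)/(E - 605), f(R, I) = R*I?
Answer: -12334043045042/434606019 ≈ -28380.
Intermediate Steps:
f(R, I) = I*R
C(E, k) = -3 + (-563 + k)/(-605 + E) (C(E, k) = -3 + (k - 563)/(E - 605) = -3 + (-563 + k)/(-605 + E))
s = 87616 (s = (-296)² = 87616)
s/C(-632, 671) + f(245, 570)/(-341403) = 87616/(((1252 + 671 - 3*(-632))/(-605 - 632))) + (570*245)/(-341403) = 87616/(((1252 + 671 + 1896)/(-1237))) + 139650*(-1/341403) = 87616/((-1/1237*3819)) - 46550/113801 = 87616/(-3819/1237) - 46550/113801 = 87616*(-1237/3819) - 46550/113801 = -108380992/3819 - 46550/113801 = -12334043045042/434606019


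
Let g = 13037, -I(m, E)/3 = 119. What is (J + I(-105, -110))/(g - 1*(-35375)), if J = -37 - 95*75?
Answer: -7519/48412 ≈ -0.15531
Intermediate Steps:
J = -7162 (J = -37 - 7125 = -7162)
I(m, E) = -357 (I(m, E) = -3*119 = -357)
(J + I(-105, -110))/(g - 1*(-35375)) = (-7162 - 357)/(13037 - 1*(-35375)) = -7519/(13037 + 35375) = -7519/48412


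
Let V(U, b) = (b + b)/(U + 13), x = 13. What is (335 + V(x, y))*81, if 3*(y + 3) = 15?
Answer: 352917/13 ≈ 27147.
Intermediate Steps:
y = 2 (y = -3 + (⅓)*15 = -3 + 5 = 2)
V(U, b) = 2*b/(13 + U) (V(U, b) = (2*b)/(13 + U) = 2*b/(13 + U))
(335 + V(x, y))*81 = (335 + 2*2/(13 + 13))*81 = (335 + 2*2/26)*81 = (335 + 2*2*(1/26))*81 = (335 + 2/13)*81 = (4357/13)*81 = 352917/13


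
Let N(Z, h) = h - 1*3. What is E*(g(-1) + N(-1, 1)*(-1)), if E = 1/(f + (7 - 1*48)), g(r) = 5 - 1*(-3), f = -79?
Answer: -1/12 ≈ -0.083333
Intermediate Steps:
g(r) = 8 (g(r) = 5 + 3 = 8)
N(Z, h) = -3 + h (N(Z, h) = h - 3 = -3 + h)
E = -1/120 (E = 1/(-79 + (7 - 1*48)) = 1/(-79 + (7 - 48)) = 1/(-79 - 41) = 1/(-120) = -1/120 ≈ -0.0083333)
E*(g(-1) + N(-1, 1)*(-1)) = -(8 + (-3 + 1)*(-1))/120 = -(8 - 2*(-1))/120 = -(8 + 2)/120 = -1/120*10 = -1/12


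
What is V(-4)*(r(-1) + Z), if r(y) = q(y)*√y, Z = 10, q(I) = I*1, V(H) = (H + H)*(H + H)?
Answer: 640 - 64*I ≈ 640.0 - 64.0*I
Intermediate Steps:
V(H) = 4*H² (V(H) = (2*H)*(2*H) = 4*H²)
q(I) = I
r(y) = y^(3/2) (r(y) = y*√y = y^(3/2))
V(-4)*(r(-1) + Z) = (4*(-4)²)*((-1)^(3/2) + 10) = (4*16)*(-I + 10) = 64*(10 - I) = 640 - 64*I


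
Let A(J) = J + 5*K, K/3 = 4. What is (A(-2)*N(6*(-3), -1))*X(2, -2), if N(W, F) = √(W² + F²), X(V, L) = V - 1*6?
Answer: -1160*√13 ≈ -4182.4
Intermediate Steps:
K = 12 (K = 3*4 = 12)
X(V, L) = -6 + V (X(V, L) = V - 6 = -6 + V)
A(J) = 60 + J (A(J) = J + 5*12 = J + 60 = 60 + J)
N(W, F) = √(F² + W²)
(A(-2)*N(6*(-3), -1))*X(2, -2) = ((60 - 2)*√((-1)² + (6*(-3))²))*(-6 + 2) = (58*√(1 + (-18)²))*(-4) = (58*√(1 + 324))*(-4) = (58*√325)*(-4) = (58*(5*√13))*(-4) = (290*√13)*(-4) = -1160*√13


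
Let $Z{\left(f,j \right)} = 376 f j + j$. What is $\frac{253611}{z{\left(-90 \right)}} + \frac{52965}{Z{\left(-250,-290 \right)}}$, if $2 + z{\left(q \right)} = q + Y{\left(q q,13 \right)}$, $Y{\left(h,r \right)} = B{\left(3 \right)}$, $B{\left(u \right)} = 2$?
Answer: $- \frac{12802513974}{4543285} \approx -2817.9$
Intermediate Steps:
$Y{\left(h,r \right)} = 2$
$Z{\left(f,j \right)} = j + 376 f j$ ($Z{\left(f,j \right)} = 376 f j + j = j + 376 f j$)
$z{\left(q \right)} = q$ ($z{\left(q \right)} = -2 + \left(q + 2\right) = -2 + \left(2 + q\right) = q$)
$\frac{253611}{z{\left(-90 \right)}} + \frac{52965}{Z{\left(-250,-290 \right)}} = \frac{253611}{-90} + \frac{52965}{\left(-290\right) \left(1 + 376 \left(-250\right)\right)} = 253611 \left(- \frac{1}{90}\right) + \frac{52965}{\left(-290\right) \left(1 - 94000\right)} = - \frac{28179}{10} + \frac{52965}{\left(-290\right) \left(-93999\right)} = - \frac{28179}{10} + \frac{52965}{27259710} = - \frac{28179}{10} + 52965 \cdot \frac{1}{27259710} = - \frac{28179}{10} + \frac{3531}{1817314} = - \frac{12802513974}{4543285}$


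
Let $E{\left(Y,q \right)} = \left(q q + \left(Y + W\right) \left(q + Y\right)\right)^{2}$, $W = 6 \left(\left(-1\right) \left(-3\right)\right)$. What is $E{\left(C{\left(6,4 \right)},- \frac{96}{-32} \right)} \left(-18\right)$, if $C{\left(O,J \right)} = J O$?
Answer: $-23516082$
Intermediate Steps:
$W = 18$ ($W = 6 \cdot 3 = 18$)
$E{\left(Y,q \right)} = \left(q^{2} + \left(18 + Y\right) \left(Y + q\right)\right)^{2}$ ($E{\left(Y,q \right)} = \left(q q + \left(Y + 18\right) \left(q + Y\right)\right)^{2} = \left(q^{2} + \left(18 + Y\right) \left(Y + q\right)\right)^{2}$)
$E{\left(C{\left(6,4 \right)},- \frac{96}{-32} \right)} \left(-18\right) = \left(\left(4 \cdot 6\right)^{2} + \left(- \frac{96}{-32}\right)^{2} + 18 \cdot 4 \cdot 6 + 18 \left(- \frac{96}{-32}\right) + 4 \cdot 6 \left(- \frac{96}{-32}\right)\right)^{2} \left(-18\right) = \left(24^{2} + \left(\left(-96\right) \left(- \frac{1}{32}\right)\right)^{2} + 18 \cdot 24 + 18 \left(\left(-96\right) \left(- \frac{1}{32}\right)\right) + 24 \left(\left(-96\right) \left(- \frac{1}{32}\right)\right)\right)^{2} \left(-18\right) = \left(576 + 3^{2} + 432 + 18 \cdot 3 + 24 \cdot 3\right)^{2} \left(-18\right) = \left(576 + 9 + 432 + 54 + 72\right)^{2} \left(-18\right) = 1143^{2} \left(-18\right) = 1306449 \left(-18\right) = -23516082$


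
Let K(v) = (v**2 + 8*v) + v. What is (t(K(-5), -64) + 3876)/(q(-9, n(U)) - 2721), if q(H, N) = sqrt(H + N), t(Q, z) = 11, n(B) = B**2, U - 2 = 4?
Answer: -3525509/2467938 - 3887*sqrt(3)/2467938 ≈ -1.4313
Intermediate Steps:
U = 6 (U = 2 + 4 = 6)
K(v) = v**2 + 9*v
(t(K(-5), -64) + 3876)/(q(-9, n(U)) - 2721) = (11 + 3876)/(sqrt(-9 + 6**2) - 2721) = 3887/(sqrt(-9 + 36) - 2721) = 3887/(sqrt(27) - 2721) = 3887/(3*sqrt(3) - 2721) = 3887/(-2721 + 3*sqrt(3))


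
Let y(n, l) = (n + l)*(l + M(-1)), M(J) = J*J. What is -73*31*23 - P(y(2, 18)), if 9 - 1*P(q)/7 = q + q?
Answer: -46792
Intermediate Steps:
M(J) = J**2
y(n, l) = (1 + l)*(l + n) (y(n, l) = (n + l)*(l + (-1)**2) = (l + n)*(l + 1) = (l + n)*(1 + l) = (1 + l)*(l + n))
P(q) = 63 - 14*q (P(q) = 63 - 7*(q + q) = 63 - 14*q)
-73*31*23 - P(y(2, 18)) = -73*31*23 - (63 - 14*(18 + 2 + 18**2 + 18*2)) = -2263*23 - (63 - 14*(18 + 2 + 324 + 36)) = -52049 - (63 - 14*380) = -52049 - (63 - 5320) = -52049 - 1*(-5257) = -52049 + 5257 = -46792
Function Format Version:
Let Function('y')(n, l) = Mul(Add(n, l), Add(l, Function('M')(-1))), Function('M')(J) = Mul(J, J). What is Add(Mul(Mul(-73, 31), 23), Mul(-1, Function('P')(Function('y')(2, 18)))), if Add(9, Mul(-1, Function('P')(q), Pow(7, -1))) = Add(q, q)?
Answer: -46792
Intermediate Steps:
Function('M')(J) = Pow(J, 2)
Function('y')(n, l) = Mul(Add(1, l), Add(l, n)) (Function('y')(n, l) = Mul(Add(n, l), Add(l, Pow(-1, 2))) = Mul(Add(l, n), Add(l, 1)) = Mul(Add(l, n), Add(1, l)) = Mul(Add(1, l), Add(l, n)))
Function('P')(q) = Add(63, Mul(-14, q)) (Function('P')(q) = Add(63, Mul(-7, Add(q, q))) = Add(63, Mul(-7, Mul(2, q))) = Add(63, Mul(-14, q)))
Add(Mul(Mul(-73, 31), 23), Mul(-1, Function('P')(Function('y')(2, 18)))) = Add(Mul(Mul(-73, 31), 23), Mul(-1, Add(63, Mul(-14, Add(18, 2, Pow(18, 2), Mul(18, 2)))))) = Add(Mul(-2263, 23), Mul(-1, Add(63, Mul(-14, Add(18, 2, 324, 36))))) = Add(-52049, Mul(-1, Add(63, Mul(-14, 380)))) = Add(-52049, Mul(-1, Add(63, -5320))) = Add(-52049, Mul(-1, -5257)) = Add(-52049, 5257) = -46792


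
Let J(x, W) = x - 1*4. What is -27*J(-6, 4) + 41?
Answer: 311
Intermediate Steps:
J(x, W) = -4 + x (J(x, W) = x - 4 = -4 + x)
-27*J(-6, 4) + 41 = -27*(-4 - 6) + 41 = -27*(-10) + 41 = 270 + 41 = 311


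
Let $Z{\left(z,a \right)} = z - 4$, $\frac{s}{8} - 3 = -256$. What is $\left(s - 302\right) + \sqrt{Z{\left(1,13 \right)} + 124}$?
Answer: $-2315$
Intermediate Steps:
$s = -2024$ ($s = 24 + 8 \left(-256\right) = 24 - 2048 = -2024$)
$Z{\left(z,a \right)} = -4 + z$
$\left(s - 302\right) + \sqrt{Z{\left(1,13 \right)} + 124} = \left(-2024 - 302\right) + \sqrt{\left(-4 + 1\right) + 124} = -2326 + \sqrt{-3 + 124} = -2326 + \sqrt{121} = -2326 + 11 = -2315$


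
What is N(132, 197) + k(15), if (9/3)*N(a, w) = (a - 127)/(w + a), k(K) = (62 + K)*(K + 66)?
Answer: 6155924/987 ≈ 6237.0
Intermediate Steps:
k(K) = (62 + K)*(66 + K)
N(a, w) = (-127 + a)/(3*(a + w)) (N(a, w) = ((a - 127)/(w + a))/3 = ((-127 + a)/(a + w))/3 = (-127 + a)/(3*(a + w)))
N(132, 197) + k(15) = (-127 + 132)/(3*(132 + 197)) + (4092 + 15**2 + 128*15) = (1/3)*5/329 + (4092 + 225 + 1920) = (1/3)*(1/329)*5 + 6237 = 5/987 + 6237 = 6155924/987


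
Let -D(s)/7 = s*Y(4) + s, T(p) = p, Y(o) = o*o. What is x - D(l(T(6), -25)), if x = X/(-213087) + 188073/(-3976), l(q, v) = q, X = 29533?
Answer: 80675954087/121033416 ≈ 666.56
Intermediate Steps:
Y(o) = o²
x = -5741904937/121033416 (x = 29533/(-213087) + 188073/(-3976) = 29533*(-1/213087) + 188073*(-1/3976) = -4219/30441 - 188073/3976 = -5741904937/121033416 ≈ -47.441)
D(s) = -119*s (D(s) = -7*(s*4² + s) = -7*(s*16 + s) = -7*(16*s + s) = -119*s)
x - D(l(T(6), -25)) = -5741904937/121033416 - (-119)*6 = -5741904937/121033416 - 1*(-714) = -5741904937/121033416 + 714 = 80675954087/121033416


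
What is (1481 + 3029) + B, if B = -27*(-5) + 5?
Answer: 4650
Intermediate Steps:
B = 140 (B = 135 + 5 = 140)
(1481 + 3029) + B = (1481 + 3029) + 140 = 4510 + 140 = 4650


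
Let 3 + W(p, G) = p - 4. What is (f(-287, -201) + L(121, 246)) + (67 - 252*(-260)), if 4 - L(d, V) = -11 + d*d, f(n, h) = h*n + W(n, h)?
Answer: 108354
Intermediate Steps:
W(p, G) = -7 + p (W(p, G) = -3 + (p - 4) = -3 + (-4 + p) = -7 + p)
f(n, h) = -7 + n + h*n (f(n, h) = h*n + (-7 + n) = -7 + n + h*n)
L(d, V) = 15 - d² (L(d, V) = 4 - (-11 + d*d) = 4 - (-11 + d²) = 4 + (11 - d²) = 15 - d²)
(f(-287, -201) + L(121, 246)) + (67 - 252*(-260)) = ((-7 - 287 - 201*(-287)) + (15 - 1*121²)) + (67 - 252*(-260)) = ((-7 - 287 + 57687) + (15 - 1*14641)) + (67 + 65520) = (57393 + (15 - 14641)) + 65587 = (57393 - 14626) + 65587 = 42767 + 65587 = 108354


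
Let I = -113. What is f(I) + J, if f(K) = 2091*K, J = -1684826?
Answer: -1921109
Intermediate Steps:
f(I) + J = 2091*(-113) - 1684826 = -236283 - 1684826 = -1921109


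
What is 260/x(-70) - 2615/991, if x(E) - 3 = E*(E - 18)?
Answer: -15858585/6107533 ≈ -2.5966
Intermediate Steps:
x(E) = 3 + E*(-18 + E) (x(E) = 3 + E*(E - 18) = 3 + E*(-18 + E))
260/x(-70) - 2615/991 = 260/(3 + (-70)**2 - 18*(-70)) - 2615/991 = 260/(3 + 4900 + 1260) - 2615*1/991 = 260/6163 - 2615/991 = -15858585/6107533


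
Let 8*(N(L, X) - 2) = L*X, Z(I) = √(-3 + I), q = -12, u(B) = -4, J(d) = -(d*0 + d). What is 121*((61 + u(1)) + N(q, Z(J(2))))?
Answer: 7139 - 363*I*√5/2 ≈ 7139.0 - 405.85*I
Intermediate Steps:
J(d) = -d (J(d) = -(0 + d) = -d)
N(L, X) = 2 + L*X/8 (N(L, X) = 2 + (L*X)/8 = 2 + L*X/8)
121*((61 + u(1)) + N(q, Z(J(2)))) = 121*((61 - 4) + (2 + (⅛)*(-12)*√(-3 - 1*2))) = 121*(57 + (2 + (⅛)*(-12)*√(-3 - 2))) = 121*(57 + (2 + (⅛)*(-12)*√(-5))) = 121*(57 + (2 + (⅛)*(-12)*(I*√5))) = 121*(57 + (2 - 3*I*√5/2)) = 121*(59 - 3*I*√5/2) = 7139 - 363*I*√5/2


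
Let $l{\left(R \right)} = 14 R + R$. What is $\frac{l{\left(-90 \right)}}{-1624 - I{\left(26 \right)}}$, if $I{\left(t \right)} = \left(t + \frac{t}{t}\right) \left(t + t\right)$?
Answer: $\frac{675}{1514} \approx 0.44584$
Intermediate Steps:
$l{\left(R \right)} = 15 R$
$I{\left(t \right)} = 2 t \left(1 + t\right)$ ($I{\left(t \right)} = \left(t + 1\right) 2 t = \left(1 + t\right) 2 t = 2 t \left(1 + t\right)$)
$\frac{l{\left(-90 \right)}}{-1624 - I{\left(26 \right)}} = \frac{15 \left(-90\right)}{-1624 - 2 \cdot 26 \left(1 + 26\right)} = - \frac{1350}{-1624 - 2 \cdot 26 \cdot 27} = - \frac{1350}{-1624 - 1404} = - \frac{1350}{-3028} = \left(-1350\right) \left(- \frac{1}{3028}\right) = \frac{675}{1514}$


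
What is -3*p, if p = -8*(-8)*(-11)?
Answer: 2112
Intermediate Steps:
p = -704 (p = 64*(-11) = -704)
-3*p = -3*(-704) = 2112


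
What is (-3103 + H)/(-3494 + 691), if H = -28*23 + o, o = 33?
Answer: 3714/2803 ≈ 1.3250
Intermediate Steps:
H = -611 (H = -28*23 + 33 = -644 + 33 = -611)
(-3103 + H)/(-3494 + 691) = (-3103 - 611)/(-3494 + 691) = -3714/(-2803) = -3714*(-1/2803) = 3714/2803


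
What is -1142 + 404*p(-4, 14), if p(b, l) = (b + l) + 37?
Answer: 17846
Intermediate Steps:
p(b, l) = 37 + b + l
-1142 + 404*p(-4, 14) = -1142 + 404*(37 - 4 + 14) = -1142 + 404*47 = -1142 + 18988 = 17846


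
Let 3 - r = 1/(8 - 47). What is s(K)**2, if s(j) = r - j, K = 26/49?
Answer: 22733824/3651921 ≈ 6.2252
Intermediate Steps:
r = 118/39 (r = 3 - 1/(8 - 47) = 3 - 1/(-39) = 3 - 1*(-1/39) = 3 + 1/39 = 118/39 ≈ 3.0256)
K = 26/49 (K = 26*(1/49) = 26/49 ≈ 0.53061)
s(j) = 118/39 - j
s(K)**2 = (118/39 - 1*26/49)**2 = (118/39 - 26/49)**2 = (4768/1911)**2 = 22733824/3651921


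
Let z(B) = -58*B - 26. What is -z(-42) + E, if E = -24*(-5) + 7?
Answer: -2283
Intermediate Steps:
z(B) = -26 - 58*B
E = 127 (E = 120 + 7 = 127)
-z(-42) + E = -(-26 - 58*(-42)) + 127 = -(-26 + 2436) + 127 = -1*2410 + 127 = -2410 + 127 = -2283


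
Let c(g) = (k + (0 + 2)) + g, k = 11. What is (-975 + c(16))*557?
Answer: -526922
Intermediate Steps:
c(g) = 13 + g (c(g) = (11 + (0 + 2)) + g = (11 + 2) + g = 13 + g)
(-975 + c(16))*557 = (-975 + (13 + 16))*557 = (-975 + 29)*557 = -946*557 = -526922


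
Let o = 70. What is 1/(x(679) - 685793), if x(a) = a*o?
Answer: -1/638263 ≈ -1.5668e-6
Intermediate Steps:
x(a) = 70*a (x(a) = a*70 = 70*a)
1/(x(679) - 685793) = 1/(70*679 - 685793) = 1/(47530 - 685793) = 1/(-638263) = -1/638263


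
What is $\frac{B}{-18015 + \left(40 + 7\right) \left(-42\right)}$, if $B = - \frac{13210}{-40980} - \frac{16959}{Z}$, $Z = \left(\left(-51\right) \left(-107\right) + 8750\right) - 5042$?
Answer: $\frac{19130339}{250250086710} \approx 7.6445 \cdot 10^{-5}$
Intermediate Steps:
$Z = 9165$ ($Z = \left(5457 + 8750\right) - 5042 = 14207 - 5042 = 9165$)
$B = - \frac{19130339}{12519390}$ ($B = - \frac{13210}{-40980} - \frac{16959}{9165} = \left(-13210\right) \left(- \frac{1}{40980}\right) - \frac{5653}{3055} = \frac{1321}{4098} - \frac{5653}{3055} = - \frac{19130339}{12519390} \approx -1.5281$)
$\frac{B}{-18015 + \left(40 + 7\right) \left(-42\right)} = - \frac{19130339}{12519390 \left(-18015 + \left(40 + 7\right) \left(-42\right)\right)} = - \frac{19130339}{12519390 \left(-18015 + 47 \left(-42\right)\right)} = - \frac{19130339}{12519390 \left(-18015 - 1974\right)} = - \frac{19130339}{12519390 \left(-19989\right)} = \left(- \frac{19130339}{12519390}\right) \left(- \frac{1}{19989}\right) = \frac{19130339}{250250086710}$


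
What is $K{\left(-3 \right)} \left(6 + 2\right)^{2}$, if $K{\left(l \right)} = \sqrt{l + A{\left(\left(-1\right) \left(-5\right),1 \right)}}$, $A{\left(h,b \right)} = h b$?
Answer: $64 \sqrt{2} \approx 90.51$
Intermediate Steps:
$A{\left(h,b \right)} = b h$
$K{\left(l \right)} = \sqrt{5 + l}$ ($K{\left(l \right)} = \sqrt{l + 1 \left(\left(-1\right) \left(-5\right)\right)} = \sqrt{l + 1 \cdot 5} = \sqrt{l + 5} = \sqrt{5 + l}$)
$K{\left(-3 \right)} \left(6 + 2\right)^{2} = \sqrt{5 - 3} \left(6 + 2\right)^{2} = \sqrt{2} \cdot 8^{2} = \sqrt{2} \cdot 64 = 64 \sqrt{2}$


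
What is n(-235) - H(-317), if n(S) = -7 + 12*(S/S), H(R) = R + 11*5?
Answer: 267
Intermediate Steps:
H(R) = 55 + R (H(R) = R + 55 = 55 + R)
n(S) = 5 (n(S) = -7 + 12*1 = -7 + 12 = 5)
n(-235) - H(-317) = 5 - (55 - 317) = 5 - 1*(-262) = 5 + 262 = 267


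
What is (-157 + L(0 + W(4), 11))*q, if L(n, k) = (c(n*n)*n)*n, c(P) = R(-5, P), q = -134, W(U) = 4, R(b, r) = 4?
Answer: 12462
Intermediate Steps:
c(P) = 4
L(n, k) = 4*n² (L(n, k) = (4*n)*n = 4*n²)
(-157 + L(0 + W(4), 11))*q = (-157 + 4*(0 + 4)²)*(-134) = (-157 + 4*4²)*(-134) = (-157 + 4*16)*(-134) = (-157 + 64)*(-134) = -93*(-134) = 12462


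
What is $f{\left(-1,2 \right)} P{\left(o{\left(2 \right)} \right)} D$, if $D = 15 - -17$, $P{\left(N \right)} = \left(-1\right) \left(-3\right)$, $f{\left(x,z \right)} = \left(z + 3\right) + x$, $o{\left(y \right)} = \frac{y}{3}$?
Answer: $384$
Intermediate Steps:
$o{\left(y \right)} = \frac{y}{3}$ ($o{\left(y \right)} = y \frac{1}{3} = \frac{y}{3}$)
$f{\left(x,z \right)} = 3 + x + z$ ($f{\left(x,z \right)} = \left(3 + z\right) + x = 3 + x + z$)
$P{\left(N \right)} = 3$
$D = 32$ ($D = 15 + 17 = 32$)
$f{\left(-1,2 \right)} P{\left(o{\left(2 \right)} \right)} D = \left(3 - 1 + 2\right) 3 \cdot 32 = 4 \cdot 3 \cdot 32 = 12 \cdot 32 = 384$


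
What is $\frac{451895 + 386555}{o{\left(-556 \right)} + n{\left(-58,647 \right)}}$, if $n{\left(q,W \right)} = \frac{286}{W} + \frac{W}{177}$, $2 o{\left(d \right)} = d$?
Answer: $- \frac{96018455550}{31367051} \approx -3061.1$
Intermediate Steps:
$o{\left(d \right)} = \frac{d}{2}$
$n{\left(q,W \right)} = \frac{286}{W} + \frac{W}{177}$ ($n{\left(q,W \right)} = \frac{286}{W} + W \frac{1}{177} = \frac{286}{W} + \frac{W}{177}$)
$\frac{451895 + 386555}{o{\left(-556 \right)} + n{\left(-58,647 \right)}} = \frac{451895 + 386555}{\frac{1}{2} \left(-556\right) + \left(\frac{286}{647} + \frac{1}{177} \cdot 647\right)} = \frac{838450}{-278 + \left(286 \cdot \frac{1}{647} + \frac{647}{177}\right)} = \frac{838450}{-278 + \left(\frac{286}{647} + \frac{647}{177}\right)} = \frac{838450}{-278 + \frac{469231}{114519}} = \frac{838450}{- \frac{31367051}{114519}} = 838450 \left(- \frac{114519}{31367051}\right) = - \frac{96018455550}{31367051}$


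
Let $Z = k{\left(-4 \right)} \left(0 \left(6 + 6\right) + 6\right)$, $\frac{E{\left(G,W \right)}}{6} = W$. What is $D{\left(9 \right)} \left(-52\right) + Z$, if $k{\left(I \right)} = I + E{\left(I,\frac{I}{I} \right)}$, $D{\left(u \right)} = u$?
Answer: $-456$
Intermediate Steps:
$E{\left(G,W \right)} = 6 W$
$k{\left(I \right)} = 6 + I$ ($k{\left(I \right)} = I + 6 \frac{I}{I} = I + 6 \cdot 1 = I + 6 = 6 + I$)
$Z = 12$ ($Z = \left(6 - 4\right) \left(0 \left(6 + 6\right) + 6\right) = 2 \left(0 \cdot 12 + 6\right) = 2 \left(0 + 6\right) = 2 \cdot 6 = 12$)
$D{\left(9 \right)} \left(-52\right) + Z = 9 \left(-52\right) + 12 = -468 + 12 = -456$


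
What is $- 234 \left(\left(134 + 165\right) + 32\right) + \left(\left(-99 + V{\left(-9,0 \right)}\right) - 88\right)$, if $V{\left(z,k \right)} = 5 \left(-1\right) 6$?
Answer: $-77671$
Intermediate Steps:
$V{\left(z,k \right)} = -30$ ($V{\left(z,k \right)} = \left(-5\right) 6 = -30$)
$- 234 \left(\left(134 + 165\right) + 32\right) + \left(\left(-99 + V{\left(-9,0 \right)}\right) - 88\right) = - 234 \left(\left(134 + 165\right) + 32\right) - 217 = - 234 \left(299 + 32\right) - 217 = \left(-234\right) 331 - 217 = -77454 - 217 = -77671$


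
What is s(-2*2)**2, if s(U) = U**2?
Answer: 256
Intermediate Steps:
s(-2*2)**2 = ((-2*2)**2)**2 = ((-4)**2)**2 = 16**2 = 256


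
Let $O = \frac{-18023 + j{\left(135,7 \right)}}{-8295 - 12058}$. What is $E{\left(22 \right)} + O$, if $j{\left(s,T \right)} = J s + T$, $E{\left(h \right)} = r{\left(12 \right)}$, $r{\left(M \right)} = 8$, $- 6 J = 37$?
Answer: $\frac{363345}{40706} \approx 8.9261$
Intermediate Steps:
$J = - \frac{37}{6}$ ($J = \left(- \frac{1}{6}\right) 37 = - \frac{37}{6} \approx -6.1667$)
$E{\left(h \right)} = 8$
$j{\left(s,T \right)} = T - \frac{37 s}{6}$ ($j{\left(s,T \right)} = - \frac{37 s}{6} + T = T - \frac{37 s}{6}$)
$O = \frac{37697}{40706}$ ($O = \frac{-18023 + \left(7 - \frac{1665}{2}\right)}{-8295 - 12058} = \frac{-18023 + \left(7 - \frac{1665}{2}\right)}{-20353} = \left(-18023 - \frac{1651}{2}\right) \left(- \frac{1}{20353}\right) = \left(- \frac{37697}{2}\right) \left(- \frac{1}{20353}\right) = \frac{37697}{40706} \approx 0.92608$)
$E{\left(22 \right)} + O = 8 + \frac{37697}{40706} = \frac{363345}{40706}$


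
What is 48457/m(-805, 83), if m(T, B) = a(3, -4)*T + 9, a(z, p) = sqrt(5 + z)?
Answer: -436113/5184119 - 78015770*sqrt(2)/5184119 ≈ -21.367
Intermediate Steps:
m(T, B) = 9 + 2*T*sqrt(2) (m(T, B) = sqrt(5 + 3)*T + 9 = sqrt(8)*T + 9 = (2*sqrt(2))*T + 9 = 2*T*sqrt(2) + 9 = 9 + 2*T*sqrt(2))
48457/m(-805, 83) = 48457/(9 + 2*(-805)*sqrt(2)) = 48457/(9 - 1610*sqrt(2))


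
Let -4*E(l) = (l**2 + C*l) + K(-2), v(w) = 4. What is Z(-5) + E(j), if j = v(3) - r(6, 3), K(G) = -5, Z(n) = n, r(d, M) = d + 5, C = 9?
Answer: -1/4 ≈ -0.25000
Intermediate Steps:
r(d, M) = 5 + d
j = -7 (j = 4 - (5 + 6) = 4 - 1*11 = 4 - 11 = -7)
E(l) = 5/4 - 9*l/4 - l**2/4 (E(l) = -((l**2 + 9*l) - 5)/4 = -(-5 + l**2 + 9*l)/4 = 5/4 - 9*l/4 - l**2/4)
Z(-5) + E(j) = -5 + (5/4 - 9/4*(-7) - 1/4*(-7)**2) = -5 + (5/4 + 63/4 - 1/4*49) = -5 + (5/4 + 63/4 - 49/4) = -5 + 19/4 = -1/4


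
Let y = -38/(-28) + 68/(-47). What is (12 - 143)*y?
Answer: 7729/658 ≈ 11.746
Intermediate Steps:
y = -59/658 (y = -38*(-1/28) + 68*(-1/47) = 19/14 - 68/47 = -59/658 ≈ -0.089666)
(12 - 143)*y = (12 - 143)*(-59/658) = -131*(-59/658) = 7729/658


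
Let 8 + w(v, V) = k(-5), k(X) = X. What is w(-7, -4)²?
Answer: 169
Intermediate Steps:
w(v, V) = -13 (w(v, V) = -8 - 5 = -13)
w(-7, -4)² = (-13)² = 169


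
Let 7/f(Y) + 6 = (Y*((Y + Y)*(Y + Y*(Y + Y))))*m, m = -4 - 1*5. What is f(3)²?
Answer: 49/11614464 ≈ 4.2189e-6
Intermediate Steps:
m = -9 (m = -4 - 5 = -9)
f(Y) = 7/(-6 - 18*Y²*(Y + 2*Y²)) (f(Y) = 7/(-6 + (Y*((Y + Y)*(Y + Y*(Y + Y))))*(-9)) = 7/(-6 + (Y*((2*Y)*(Y + Y*(2*Y))))*(-9)) = 7/(-6 + (Y*((2*Y)*(Y + 2*Y²)))*(-9)) = 7/(-6 + (Y*(2*Y*(Y + 2*Y²)))*(-9)) = 7/(-6 + (2*Y²*(Y + 2*Y²))*(-9)) = 7/(-6 - 18*Y²*(Y + 2*Y²)))
f(3)² = (-7/(6 + 18*3³ + 36*3⁴))² = (-7/(6 + 18*27 + 36*81))² = (-7/(6 + 486 + 2916))² = (-7/3408)² = 49/11614464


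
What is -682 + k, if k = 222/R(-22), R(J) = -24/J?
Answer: -957/2 ≈ -478.50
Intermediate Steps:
k = 407/2 (k = 222/((-24/(-22))) = 222/((-24*(-1/22))) = 222/(12/11) = 222*(11/12) = 407/2 ≈ 203.50)
-682 + k = -682 + 407/2 = -957/2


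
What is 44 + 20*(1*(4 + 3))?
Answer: 184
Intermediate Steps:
44 + 20*(1*(4 + 3)) = 44 + 20*(1*7) = 44 + 20*7 = 44 + 140 = 184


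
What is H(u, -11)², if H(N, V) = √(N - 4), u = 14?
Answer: 10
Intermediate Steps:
H(N, V) = √(-4 + N)
H(u, -11)² = (√(-4 + 14))² = (√10)² = 10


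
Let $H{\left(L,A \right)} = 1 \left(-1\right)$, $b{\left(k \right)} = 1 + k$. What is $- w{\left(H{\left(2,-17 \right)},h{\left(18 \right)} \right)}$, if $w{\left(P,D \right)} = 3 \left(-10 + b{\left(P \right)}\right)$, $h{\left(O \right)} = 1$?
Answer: $30$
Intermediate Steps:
$H{\left(L,A \right)} = -1$
$w{\left(P,D \right)} = -27 + 3 P$ ($w{\left(P,D \right)} = 3 \left(-10 + \left(1 + P\right)\right) = 3 \left(-9 + P\right) = -27 + 3 P$)
$- w{\left(H{\left(2,-17 \right)},h{\left(18 \right)} \right)} = - (-27 + 3 \left(-1\right)) = - (-27 - 3) = \left(-1\right) \left(-30\right) = 30$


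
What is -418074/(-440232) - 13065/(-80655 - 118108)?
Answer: 14808212257/14583638836 ≈ 1.0154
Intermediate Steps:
-418074/(-440232) - 13065/(-80655 - 118108) = -418074*(-1/440232) - 13065/(-198763) = 69679/73372 - 13065*(-1/198763) = 69679/73372 + 13065/198763 = 14808212257/14583638836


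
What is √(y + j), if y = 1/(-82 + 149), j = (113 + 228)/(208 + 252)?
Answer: √179580435/15410 ≈ 0.86961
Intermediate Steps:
j = 341/460 ≈ 0.74130
y = 1/67 ≈ 0.014925
√(y + j) = √(1/67 + 341/460) = √(23307/30820) = √179580435/15410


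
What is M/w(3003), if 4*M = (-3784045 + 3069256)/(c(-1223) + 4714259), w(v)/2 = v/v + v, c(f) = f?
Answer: -238263/37754560384 ≈ -6.3108e-6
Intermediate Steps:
w(v) = 2 + 2*v (w(v) = 2*(v/v + v) = 2*(1 + v) = 2 + 2*v)
M = -238263/6284048 (M = ((-3784045 + 3069256)/(-1223 + 4714259))/4 = (-714789/4713036)/4 = (-714789*1/4713036)/4 = (¼)*(-238263/1571012) = -238263/6284048 ≈ -0.037916)
M/w(3003) = -238263/(6284048*(2 + 2*3003)) = -238263/(6284048*(2 + 6006)) = -238263/6284048/6008 = -238263/6284048*1/6008 = -238263/37754560384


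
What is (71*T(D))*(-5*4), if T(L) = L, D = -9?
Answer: 12780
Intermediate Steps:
(71*T(D))*(-5*4) = (71*(-9))*(-5*4) = -639*(-20) = 12780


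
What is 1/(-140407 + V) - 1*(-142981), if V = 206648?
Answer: 9471204422/66241 ≈ 1.4298e+5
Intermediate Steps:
1/(-140407 + V) - 1*(-142981) = 1/(-140407 + 206648) - 1*(-142981) = 1/66241 + 142981 = 9471204422/66241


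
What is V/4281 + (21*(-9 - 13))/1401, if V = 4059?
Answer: 412093/666409 ≈ 0.61838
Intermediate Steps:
V/4281 + (21*(-9 - 13))/1401 = 4059/4281 + (21*(-9 - 13))/1401 = 4059*(1/4281) + (21*(-22))*(1/1401) = 1353/1427 - 462*1/1401 = 1353/1427 - 154/467 = 412093/666409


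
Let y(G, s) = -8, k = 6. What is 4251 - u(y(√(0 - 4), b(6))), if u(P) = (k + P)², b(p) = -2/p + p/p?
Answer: 4247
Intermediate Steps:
b(p) = 1 - 2/p (b(p) = -2/p + 1 = 1 - 2/p)
u(P) = (6 + P)²
4251 - u(y(√(0 - 4), b(6))) = 4251 - (6 - 8)² = 4251 - 1*(-2)² = 4251 - 1*4 = 4251 - 4 = 4247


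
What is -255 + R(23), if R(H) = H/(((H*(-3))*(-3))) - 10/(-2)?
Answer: -2249/9 ≈ -249.89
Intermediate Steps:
R(H) = 46/9 (R(H) = H/((-3*H*(-3))) - 10*(-½) = H/((9*H)) + 5 = H*(1/(9*H)) + 5 = ⅑ + 5 = 46/9)
-255 + R(23) = -255 + 46/9 = -2249/9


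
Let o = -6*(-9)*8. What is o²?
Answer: 186624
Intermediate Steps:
o = 432 (o = 54*8 = 432)
o² = 432² = 186624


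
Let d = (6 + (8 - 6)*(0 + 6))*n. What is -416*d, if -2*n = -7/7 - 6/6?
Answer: -7488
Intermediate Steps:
n = 1 (n = -(-7/7 - 6/6)/2 = -(-7*1/7 - 6*1/6)/2 = -(-1 - 1)/2 = -1/2*(-2) = 1)
d = 18 (d = (6 + (8 - 6)*(0 + 6))*1 = (6 + 2*6)*1 = (6 + 12)*1 = 18*1 = 18)
-416*d = -416*18 = -7488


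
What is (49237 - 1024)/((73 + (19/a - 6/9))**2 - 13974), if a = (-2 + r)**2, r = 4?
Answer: -6942672/1156631 ≈ -6.0025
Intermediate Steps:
a = 4 (a = (-2 + 4)**2 = 2**2 = 4)
(49237 - 1024)/((73 + (19/a - 6/9))**2 - 13974) = (49237 - 1024)/((73 + (19/4 - 6/9))**2 - 13974) = 48213/((73 + (19*(1/4) - 6*1/9))**2 - 13974) = 48213/((73 + (19/4 - 2/3))**2 - 13974) = 48213/((73 + 49/12)**2 - 13974) = 48213/((925/12)**2 - 13974) = 48213/(855625/144 - 13974) = 48213/(-1156631/144) = 48213*(-144/1156631) = -6942672/1156631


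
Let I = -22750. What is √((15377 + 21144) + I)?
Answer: √13771 ≈ 117.35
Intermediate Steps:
√((15377 + 21144) + I) = √((15377 + 21144) - 22750) = √(36521 - 22750) = √13771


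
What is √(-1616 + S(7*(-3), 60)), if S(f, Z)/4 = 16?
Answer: 4*I*√97 ≈ 39.395*I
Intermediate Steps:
S(f, Z) = 64 (S(f, Z) = 4*16 = 64)
√(-1616 + S(7*(-3), 60)) = √(-1616 + 64) = √(-1552) = 4*I*√97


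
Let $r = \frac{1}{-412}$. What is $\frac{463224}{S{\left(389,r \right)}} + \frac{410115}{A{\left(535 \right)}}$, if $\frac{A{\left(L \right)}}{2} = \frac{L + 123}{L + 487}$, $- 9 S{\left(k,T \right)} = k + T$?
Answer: $\frac{4636679099817}{15065098} \approx 3.0778 \cdot 10^{5}$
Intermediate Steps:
$r = - \frac{1}{412} \approx -0.0024272$
$S{\left(k,T \right)} = - \frac{T}{9} - \frac{k}{9}$ ($S{\left(k,T \right)} = - \frac{k + T}{9} = - \frac{T + k}{9} = - \frac{T}{9} - \frac{k}{9}$)
$A{\left(L \right)} = \frac{2 \left(123 + L\right)}{487 + L}$ ($A{\left(L \right)} = 2 \frac{L + 123}{L + 487} = 2 \frac{123 + L}{487 + L} = \frac{2 \left(123 + L\right)}{487 + L}$)
$\frac{463224}{S{\left(389,r \right)}} + \frac{410115}{A{\left(535 \right)}} = \frac{463224}{\left(- \frac{1}{9}\right) \left(- \frac{1}{412}\right) - \frac{389}{9}} + \frac{410115}{2 \frac{1}{487 + 535} \left(123 + 535\right)} = \frac{463224}{\frac{1}{3708} - \frac{389}{9}} + \frac{410115}{2 \cdot \frac{1}{1022} \cdot 658} = \frac{463224}{- \frac{160267}{3708}} + \frac{410115}{2 \cdot \frac{1}{1022} \cdot 658} = 463224 \left(- \frac{3708}{160267}\right) + \frac{410115}{\frac{94}{73}} = - \frac{1717634592}{160267} + 410115 \cdot \frac{73}{94} = - \frac{1717634592}{160267} + \frac{29938395}{94} = \frac{4636679099817}{15065098}$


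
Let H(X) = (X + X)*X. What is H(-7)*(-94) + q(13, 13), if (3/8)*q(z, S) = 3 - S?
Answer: -27716/3 ≈ -9238.7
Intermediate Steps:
q(z, S) = 8 - 8*S/3 (q(z, S) = 8*(3 - S)/3 = 8 - 8*S/3)
H(X) = 2*X² (H(X) = (2*X)*X = 2*X²)
H(-7)*(-94) + q(13, 13) = (2*(-7)²)*(-94) + (8 - 8/3*13) = (2*49)*(-94) + (8 - 104/3) = 98*(-94) - 80/3 = -9212 - 80/3 = -27716/3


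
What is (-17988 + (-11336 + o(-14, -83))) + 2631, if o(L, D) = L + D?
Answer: -26790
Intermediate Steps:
o(L, D) = D + L
(-17988 + (-11336 + o(-14, -83))) + 2631 = (-17988 + (-11336 + (-83 - 14))) + 2631 = (-17988 + (-11336 - 97)) + 2631 = (-17988 - 11433) + 2631 = -29421 + 2631 = -26790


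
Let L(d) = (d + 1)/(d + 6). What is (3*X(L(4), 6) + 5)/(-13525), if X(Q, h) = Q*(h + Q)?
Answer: -59/54100 ≈ -0.0010906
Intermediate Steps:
L(d) = (1 + d)/(6 + d)
X(Q, h) = Q*(Q + h)
(3*X(L(4), 6) + 5)/(-13525) = (3*(((1 + 4)/(6 + 4))*((1 + 4)/(6 + 4) + 6)) + 5)/(-13525) = (3*((5/10)*(5/10 + 6)) + 5)*(-1/13525) = (3*(((1/10)*5)*((1/10)*5 + 6)) + 5)*(-1/13525) = (3*((1/2 + 6)/2) + 5)*(-1/13525) = (3*((1/2)*(13/2)) + 5)*(-1/13525) = (3*(13/4) + 5)*(-1/13525) = (39/4 + 5)*(-1/13525) = (59/4)*(-1/13525) = -59/54100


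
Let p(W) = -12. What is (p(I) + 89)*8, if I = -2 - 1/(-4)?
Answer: 616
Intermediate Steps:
I = -7/4 (I = -2 - 1*(-¼) = -2 + ¼ = -7/4 ≈ -1.7500)
(p(I) + 89)*8 = (-12 + 89)*8 = 77*8 = 616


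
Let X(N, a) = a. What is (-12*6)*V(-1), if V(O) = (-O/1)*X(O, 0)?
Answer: 0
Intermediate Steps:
V(O) = 0 (V(O) = -O/1*0 = -O*0 = 0)
(-12*6)*V(-1) = -12*6*0 = -72*0 = 0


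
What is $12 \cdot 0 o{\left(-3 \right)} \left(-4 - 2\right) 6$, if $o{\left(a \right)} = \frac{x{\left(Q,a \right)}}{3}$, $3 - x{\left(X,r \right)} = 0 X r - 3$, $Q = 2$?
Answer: $0$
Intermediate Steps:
$x{\left(X,r \right)} = 6$ ($x{\left(X,r \right)} = 3 - \left(0 X r - 3\right) = 3 - \left(0 r - 3\right) = 3 - \left(0 - 3\right) = 3 - -3 = 3 + 3 = 6$)
$o{\left(a \right)} = 2$ ($o{\left(a \right)} = \frac{6}{3} = 6 \cdot \frac{1}{3} = 2$)
$12 \cdot 0 o{\left(-3 \right)} \left(-4 - 2\right) 6 = 12 \cdot 0 \cdot 2 \left(-4 - 2\right) 6 = 12 \cdot 0 \left(\left(-6\right) 6\right) = 0 \left(-36\right) = 0$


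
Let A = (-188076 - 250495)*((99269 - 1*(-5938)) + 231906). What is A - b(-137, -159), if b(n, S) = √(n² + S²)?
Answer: -147847985523 - 5*√1762 ≈ -1.4785e+11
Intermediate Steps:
b(n, S) = √(S² + n²)
A = -147847985523 (A = -438571*((99269 + 5938) + 231906) = -438571*(105207 + 231906) = -438571*337113 = -147847985523)
A - b(-137, -159) = -147847985523 - √((-159)² + (-137)²) = -147847985523 - √(25281 + 18769) = -147847985523 - √44050 = -147847985523 - 5*√1762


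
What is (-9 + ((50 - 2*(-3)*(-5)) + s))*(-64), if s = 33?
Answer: -2816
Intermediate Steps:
(-9 + ((50 - 2*(-3)*(-5)) + s))*(-64) = (-9 + ((50 - 2*(-3)*(-5)) + 33))*(-64) = (-9 + ((50 + 6*(-5)) + 33))*(-64) = (-9 + ((50 - 30) + 33))*(-64) = (-9 + (20 + 33))*(-64) = (-9 + 53)*(-64) = 44*(-64) = -2816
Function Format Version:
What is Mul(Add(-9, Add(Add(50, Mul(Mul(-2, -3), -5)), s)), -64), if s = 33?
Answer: -2816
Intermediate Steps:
Mul(Add(-9, Add(Add(50, Mul(Mul(-2, -3), -5)), s)), -64) = Mul(Add(-9, Add(Add(50, Mul(Mul(-2, -3), -5)), 33)), -64) = Mul(Add(-9, Add(Add(50, Mul(6, -5)), 33)), -64) = Mul(Add(-9, Add(Add(50, -30), 33)), -64) = Mul(Add(-9, Add(20, 33)), -64) = Mul(Add(-9, 53), -64) = Mul(44, -64) = -2816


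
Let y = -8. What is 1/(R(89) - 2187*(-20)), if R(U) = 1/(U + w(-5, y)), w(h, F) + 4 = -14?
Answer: 71/3105541 ≈ 2.2862e-5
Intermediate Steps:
w(h, F) = -18 (w(h, F) = -4 - 14 = -18)
R(U) = 1/(-18 + U) (R(U) = 1/(U - 18) = 1/(-18 + U))
1/(R(89) - 2187*(-20)) = 1/(1/(-18 + 89) - 2187*(-20)) = 1/(1/71 + 43740) = 1/(3105541/71) = 71/3105541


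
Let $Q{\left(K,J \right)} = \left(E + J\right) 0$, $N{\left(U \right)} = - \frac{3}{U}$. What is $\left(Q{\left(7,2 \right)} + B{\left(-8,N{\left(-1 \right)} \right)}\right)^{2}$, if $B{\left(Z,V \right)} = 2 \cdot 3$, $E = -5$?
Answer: $36$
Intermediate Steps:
$B{\left(Z,V \right)} = 6$
$Q{\left(K,J \right)} = 0$ ($Q{\left(K,J \right)} = \left(-5 + J\right) 0 = 0$)
$\left(Q{\left(7,2 \right)} + B{\left(-8,N{\left(-1 \right)} \right)}\right)^{2} = \left(0 + 6\right)^{2} = 6^{2} = 36$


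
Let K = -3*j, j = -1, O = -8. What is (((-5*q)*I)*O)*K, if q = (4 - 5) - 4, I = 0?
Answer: 0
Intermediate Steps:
q = -5 (q = -1 - 4 = -5)
K = 3 (K = -3*(-1) = 3)
(((-5*q)*I)*O)*K = ((-5*(-5)*0)*(-8))*3 = ((25*0)*(-8))*3 = (0*(-8))*3 = 0*3 = 0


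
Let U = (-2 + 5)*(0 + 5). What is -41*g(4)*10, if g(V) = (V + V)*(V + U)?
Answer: -62320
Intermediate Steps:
U = 15 (U = 3*5 = 15)
g(V) = 2*V*(15 + V) (g(V) = (V + V)*(V + 15) = (2*V)*(15 + V) = 2*V*(15 + V))
-41*g(4)*10 = -82*4*(15 + 4)*10 = -82*4*19*10 = -41*152*10 = -6232*10 = -62320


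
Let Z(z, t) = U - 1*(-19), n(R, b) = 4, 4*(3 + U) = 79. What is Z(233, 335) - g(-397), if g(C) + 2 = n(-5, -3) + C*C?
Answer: -630301/4 ≈ -1.5758e+5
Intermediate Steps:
U = 67/4 (U = -3 + (1/4)*79 = -3 + 79/4 = 67/4 ≈ 16.750)
Z(z, t) = 143/4 (Z(z, t) = 67/4 - 1*(-19) = 67/4 + 19 = 143/4)
g(C) = 2 + C**2 (g(C) = -2 + (4 + C*C) = -2 + (4 + C**2) = 2 + C**2)
Z(233, 335) - g(-397) = 143/4 - (2 + (-397)**2) = 143/4 - (2 + 157609) = 143/4 - 1*157611 = 143/4 - 157611 = -630301/4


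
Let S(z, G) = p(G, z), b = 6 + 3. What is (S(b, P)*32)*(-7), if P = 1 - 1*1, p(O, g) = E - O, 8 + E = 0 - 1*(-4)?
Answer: 896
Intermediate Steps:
E = -4 (E = -8 + (0 - 1*(-4)) = -8 + (0 + 4) = -8 + 4 = -4)
b = 9
p(O, g) = -4 - O
P = 0 (P = 1 - 1 = 0)
S(z, G) = -4 - G
(S(b, P)*32)*(-7) = ((-4 - 1*0)*32)*(-7) = ((-4 + 0)*32)*(-7) = -4*32*(-7) = -128*(-7) = 896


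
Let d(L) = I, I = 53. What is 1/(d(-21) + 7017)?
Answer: 1/7070 ≈ 0.00014144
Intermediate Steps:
d(L) = 53
1/(d(-21) + 7017) = 1/(53 + 7017) = 1/7070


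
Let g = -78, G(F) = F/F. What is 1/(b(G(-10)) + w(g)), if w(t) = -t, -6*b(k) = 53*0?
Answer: 1/78 ≈ 0.012821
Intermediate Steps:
G(F) = 1
b(k) = 0 (b(k) = -53*0/6 = -⅙*0 = 0)
1/(b(G(-10)) + w(g)) = 1/(0 - 1*(-78)) = 1/(0 + 78) = 1/78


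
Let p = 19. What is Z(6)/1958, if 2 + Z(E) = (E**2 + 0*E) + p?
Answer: 53/1958 ≈ 0.027068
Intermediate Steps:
Z(E) = 17 + E**2 (Z(E) = -2 + ((E**2 + 0*E) + 19) = -2 + ((E**2 + 0) + 19) = -2 + (E**2 + 19) = -2 + (19 + E**2) = 17 + E**2)
Z(6)/1958 = (17 + 6**2)/1958 = (17 + 36)*(1/1958) = 53*(1/1958) = 53/1958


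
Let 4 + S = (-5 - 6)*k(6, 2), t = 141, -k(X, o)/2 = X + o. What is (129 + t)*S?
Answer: 46440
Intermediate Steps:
k(X, o) = -2*X - 2*o (k(X, o) = -2*(X + o) = -2*X - 2*o)
S = 172 (S = -4 + (-5 - 6)*(-2*6 - 2*2) = -4 - 11*(-12 - 4) = -4 - 11*(-16) = -4 + 176 = 172)
(129 + t)*S = (129 + 141)*172 = 270*172 = 46440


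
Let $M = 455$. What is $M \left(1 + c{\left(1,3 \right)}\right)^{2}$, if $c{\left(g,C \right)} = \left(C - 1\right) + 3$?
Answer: $16380$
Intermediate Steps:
$c{\left(g,C \right)} = 2 + C$ ($c{\left(g,C \right)} = \left(-1 + C\right) + 3 = 2 + C$)
$M \left(1 + c{\left(1,3 \right)}\right)^{2} = 455 \left(1 + \left(2 + 3\right)\right)^{2} = 455 \left(1 + 5\right)^{2} = 455 \cdot 6^{2} = 455 \cdot 36 = 16380$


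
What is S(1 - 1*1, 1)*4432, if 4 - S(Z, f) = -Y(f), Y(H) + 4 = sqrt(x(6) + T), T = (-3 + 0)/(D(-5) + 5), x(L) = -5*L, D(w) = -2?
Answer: 4432*I*sqrt(31) ≈ 24676.0*I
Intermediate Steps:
T = -1 (T = (-3 + 0)/(-2 + 5) = -3/3 = -3*1/3 = -1)
Y(H) = -4 + I*sqrt(31) (Y(H) = -4 + sqrt(-5*6 - 1) = -4 + sqrt(-30 - 1) = -4 + sqrt(-31) = -4 + I*sqrt(31))
S(Z, f) = I*sqrt(31) (S(Z, f) = 4 - (-1)*(-4 + I*sqrt(31)) = 4 - (4 - I*sqrt(31)) = 4 + (-4 + I*sqrt(31)) = I*sqrt(31))
S(1 - 1*1, 1)*4432 = (I*sqrt(31))*4432 = 4432*I*sqrt(31)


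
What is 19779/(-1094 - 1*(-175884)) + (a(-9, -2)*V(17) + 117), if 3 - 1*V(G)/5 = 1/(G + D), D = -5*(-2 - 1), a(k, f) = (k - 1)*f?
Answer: 289443961/699160 ≈ 413.99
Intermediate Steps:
a(k, f) = f*(-1 + k) (a(k, f) = (-1 + k)*f = f*(-1 + k))
D = 15 (D = -5*(-3) = 15)
V(G) = 15 - 5/(15 + G) (V(G) = 15 - 5/(G + 15) = 15 - 5/(15 + G))
19779/(-1094 - 1*(-175884)) + (a(-9, -2)*V(17) + 117) = 19779/(-1094 - 1*(-175884)) + ((-2*(-1 - 9))*(5*(44 + 3*17)/(15 + 17)) + 117) = 19779/(-1094 + 175884) + ((-2*(-10))*(5*(44 + 51)/32) + 117) = 19779/174790 + (20*(5*(1/32)*95) + 117) = 19779*(1/174790) + (20*(475/32) + 117) = 19779/174790 + (2375/8 + 117) = 19779/174790 + 3311/8 = 289443961/699160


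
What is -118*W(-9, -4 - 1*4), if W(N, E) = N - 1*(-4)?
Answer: 590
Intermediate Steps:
W(N, E) = 4 + N (W(N, E) = N + 4 = 4 + N)
-118*W(-9, -4 - 1*4) = -118*(4 - 9) = -118*(-5) = 590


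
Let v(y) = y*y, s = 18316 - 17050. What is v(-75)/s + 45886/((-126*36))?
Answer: -2714723/478548 ≈ -5.6728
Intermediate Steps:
s = 1266
v(y) = y²
v(-75)/s + 45886/((-126*36)) = (-75)²/1266 + 45886/((-126*36)) = 5625*(1/1266) + 45886/(-4536) = 1875/422 + 45886*(-1/4536) = 1875/422 - 22943/2268 = -2714723/478548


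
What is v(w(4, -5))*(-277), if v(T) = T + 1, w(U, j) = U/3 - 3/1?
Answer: 554/3 ≈ 184.67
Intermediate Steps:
w(U, j) = -3 + U/3 (w(U, j) = U*(1/3) - 3*1 = U/3 - 3 = -3 + U/3)
v(T) = 1 + T
v(w(4, -5))*(-277) = (1 + (-3 + (1/3)*4))*(-277) = (1 + (-3 + 4/3))*(-277) = (1 - 5/3)*(-277) = -2/3*(-277) = 554/3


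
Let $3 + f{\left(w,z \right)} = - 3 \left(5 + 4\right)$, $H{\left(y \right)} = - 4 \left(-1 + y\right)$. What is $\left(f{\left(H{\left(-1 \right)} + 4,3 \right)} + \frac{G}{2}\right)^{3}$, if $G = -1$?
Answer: $- \frac{226981}{8} \approx -28373.0$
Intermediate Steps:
$H{\left(y \right)} = 4 - 4 y$
$f{\left(w,z \right)} = -30$ ($f{\left(w,z \right)} = -3 - 3 \left(5 + 4\right) = -3 - 27 = -30$)
$\left(f{\left(H{\left(-1 \right)} + 4,3 \right)} + \frac{G}{2}\right)^{3} = \left(-30 - \frac{1}{2}\right)^{3} = \left(- \frac{61}{2}\right)^{3} = - \frac{226981}{8}$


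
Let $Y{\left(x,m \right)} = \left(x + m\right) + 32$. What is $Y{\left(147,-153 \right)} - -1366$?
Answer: $1392$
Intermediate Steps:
$Y{\left(x,m \right)} = 32 + m + x$ ($Y{\left(x,m \right)} = \left(m + x\right) + 32 = 32 + m + x$)
$Y{\left(147,-153 \right)} - -1366 = \left(32 - 153 + 147\right) - -1366 = 26 + 1366 = 1392$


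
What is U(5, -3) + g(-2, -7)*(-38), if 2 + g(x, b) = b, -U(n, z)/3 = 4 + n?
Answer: 315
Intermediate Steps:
U(n, z) = -12 - 3*n (U(n, z) = -3*(4 + n) = -12 - 3*n)
g(x, b) = -2 + b
U(5, -3) + g(-2, -7)*(-38) = (-12 - 3*5) + (-2 - 7)*(-38) = (-12 - 15) - 9*(-38) = -27 + 342 = 315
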